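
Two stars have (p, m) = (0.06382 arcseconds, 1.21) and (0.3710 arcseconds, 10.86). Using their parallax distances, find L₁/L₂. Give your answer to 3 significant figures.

L₁/L₂ = 245000

d₁ = 1/p₁ = 1/0.06382″ = 15.669 pc; d₂ = 1/p₂ = 1/0.3710″ = 2.6954 pc.
M₁ = m₁ − 5 log₁₀ d₁ + 5 = 1.21 − 5.9752 + 5 = 0.2348.
M₂ = 10.86 − 2.1531 + 5 = 13.7069.
L₁/L₂ = 10^(0.4(M₂ − M₁)) = 10^(0.4 × 13.4721) = 10^5.38884 = 2.4482 × 10^5.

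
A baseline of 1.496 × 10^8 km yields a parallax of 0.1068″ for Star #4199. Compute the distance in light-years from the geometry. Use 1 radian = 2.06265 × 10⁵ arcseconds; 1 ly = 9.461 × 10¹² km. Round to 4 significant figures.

30.54 ly

θ = 0.1068″ = 0.1068/206265 = 5.1778 × 10^-7 rad.
d = B/θ = (1.496 × 10^8) / (5.1778 × 10^-7) = 2.8893 × 10^14 km = (2.8893 × 10^14) / (9.461 × 10^12) ly = 30.539 ly.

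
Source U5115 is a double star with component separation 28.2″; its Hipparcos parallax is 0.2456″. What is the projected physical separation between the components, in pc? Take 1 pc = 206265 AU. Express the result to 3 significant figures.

d = 1/p = 1/0.2456″ = 4.0717 pc.
At distance d (pc), an angle of θ arcsec spans θ·d AU: s = 28.2 × 4.0717 = 114.82 AU.
= 114.82 / 206265 = 0.00055666 pc.

0.000557 pc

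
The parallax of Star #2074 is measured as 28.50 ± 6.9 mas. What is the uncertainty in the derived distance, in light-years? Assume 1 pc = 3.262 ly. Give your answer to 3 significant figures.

27.7 ly

d = 1/p, so σ_d = σ_p / p².
σ_d = 0.00690 / (0.02850)² = 0.00690 / 0.00081225 = 8.4949 pc = 8.4949 × 3.262 ly = 27.71 ly.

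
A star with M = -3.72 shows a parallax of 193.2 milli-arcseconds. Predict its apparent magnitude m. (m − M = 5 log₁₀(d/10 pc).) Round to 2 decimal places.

m = -5.15

d = 1/p = 1/0.1932″ = 5.176 pc.
m − M = 5 log₁₀ d − 5 = 5 log₁₀(5.176) − 5 = 3.5700 − 5 = -1.4300.
m = M + (m − M) = -3.72 + (-1.4300) = -5.15.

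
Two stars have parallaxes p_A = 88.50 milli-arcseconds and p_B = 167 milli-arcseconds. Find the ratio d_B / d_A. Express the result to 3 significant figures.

0.530

Since d = 1/p, d_B/d_A = p_A/p_B.
= 88.50 / 167 = 0.52994.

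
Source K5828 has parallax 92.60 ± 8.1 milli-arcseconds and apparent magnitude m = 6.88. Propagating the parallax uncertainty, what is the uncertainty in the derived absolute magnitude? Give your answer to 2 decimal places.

σ_M = 0.19 mag

M = m − 5 log₁₀ d + 5 = m + 5 log₁₀ p + 5, so ∂M/∂p = 5/(p ln 10).
σ_M = (5/ln 10) · (σ_p/p) = 2.1715 × 8.1/92.60 = 2.1715 × 0.087473 = 0.18995.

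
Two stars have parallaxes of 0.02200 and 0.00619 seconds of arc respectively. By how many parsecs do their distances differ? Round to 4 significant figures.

116.1 pc

d_A = 1/0.02200″ = 45.455 pc; d_B = 1/0.006190″ = 161.55 pc.
|d_B − d_A| = |161.55 − 45.455| = 116.1 pc.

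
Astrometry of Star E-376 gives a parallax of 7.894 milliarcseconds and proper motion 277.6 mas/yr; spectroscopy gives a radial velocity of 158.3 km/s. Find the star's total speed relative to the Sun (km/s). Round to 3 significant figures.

230 km/s

d = 1/p = 1/0.007894″ = 126.68 pc.
μ = 277.6 mas/yr = 0.2776 ″/yr.
v_t = 4.740 μ d = 4.740 × 0.2776 × 126.68 = 166.69 km/s.
v = √(v_r² + v_t²) = √(158.3² + 166.69²) = √52844.4 = 229.88 km/s.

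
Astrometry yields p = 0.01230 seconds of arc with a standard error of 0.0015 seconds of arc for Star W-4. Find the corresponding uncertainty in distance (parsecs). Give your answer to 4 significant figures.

d = 1/p, so σ_d = σ_p / p².
σ_d = 0.00150 / (0.01230)² = 0.00150 / 0.00015129 = 9.9147 pc.

9.915 pc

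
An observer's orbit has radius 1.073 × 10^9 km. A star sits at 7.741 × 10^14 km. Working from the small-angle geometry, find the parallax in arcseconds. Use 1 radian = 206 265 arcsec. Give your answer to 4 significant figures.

0.2859 arcsec

θ ≈ B/d = (1.073 × 10^9) / (7.741 × 10^14) = 1.3861 × 10^-6 rad.
In arcseconds: 1.3861 × 10^-6 × 206265 = 0.2859″.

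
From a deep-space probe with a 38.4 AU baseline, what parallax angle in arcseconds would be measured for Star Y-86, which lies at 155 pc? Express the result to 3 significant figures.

p (arcsec) = B (AU) / d (pc).
p = 38.4 / 155 = 0.24774 arcsec.

0.248 arcsec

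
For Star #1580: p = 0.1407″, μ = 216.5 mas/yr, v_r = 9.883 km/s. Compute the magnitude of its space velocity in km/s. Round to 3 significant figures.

12.3 km/s

d = 1/p = 1/0.1407″ = 7.1073 pc.
μ = 216.5 mas/yr = 0.2165 ″/yr.
v_t = 4.740 μ d = 4.740 × 0.2165 × 7.1073 = 7.2936 km/s.
v = √(v_r² + v_t²) = √(9.883² + 7.2936²) = √150.87 = 12.283 km/s.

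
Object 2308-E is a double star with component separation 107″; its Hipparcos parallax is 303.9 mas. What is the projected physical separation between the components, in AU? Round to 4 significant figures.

d = 1/p = 1/0.3039″ = 3.2906 pc.
At distance d (pc), an angle of θ arcsec spans θ·d AU: s = 107 × 3.2906 = 352.09 AU.

352.1 AU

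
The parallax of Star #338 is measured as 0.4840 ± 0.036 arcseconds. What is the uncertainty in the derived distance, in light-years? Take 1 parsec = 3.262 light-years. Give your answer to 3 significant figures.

d = 1/p, so σ_d = σ_p / p².
σ_d = 0.0360 / (0.4840)² = 0.0360 / 0.23426 = 0.15368 pc = 0.15368 × 3.262 ly = 0.5013 ly.

0.501 ly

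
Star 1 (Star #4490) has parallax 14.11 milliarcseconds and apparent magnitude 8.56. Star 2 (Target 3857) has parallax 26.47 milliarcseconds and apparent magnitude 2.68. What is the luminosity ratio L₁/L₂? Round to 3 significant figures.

L₁/L₂ = 0.0156

d₁ = 1/p₁ = 1/0.01411″ = 70.872 pc; d₂ = 1/p₂ = 1/0.02647″ = 37.779 pc.
M₁ = m₁ − 5 log₁₀ d₁ + 5 = 8.56 − 9.2524 + 5 = 4.3076.
M₂ = 2.68 − 7.8863 + 5 = -0.2063.
L₁/L₂ = 10^(0.4(M₂ − M₁)) = 10^(0.4 × (-4.5139)) = 10^(-1.80556) = 0.015647.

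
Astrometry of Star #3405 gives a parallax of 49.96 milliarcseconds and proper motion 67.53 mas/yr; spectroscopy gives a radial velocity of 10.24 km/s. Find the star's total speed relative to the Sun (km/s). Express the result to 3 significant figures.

12.1 km/s

d = 1/p = 1/0.04996″ = 20.016 pc.
μ = 67.53 mas/yr = 0.06753 ″/yr.
v_t = 4.740 μ d = 4.740 × 0.06753 × 20.016 = 6.407 km/s.
v = √(v_r² + v_t²) = √(10.24² + 6.407²) = √145.907 = 12.079 km/s.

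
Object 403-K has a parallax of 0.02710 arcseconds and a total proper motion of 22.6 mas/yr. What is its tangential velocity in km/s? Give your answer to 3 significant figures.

3.95 km/s

d = 1/p = 1/0.02710″ = 36.9 pc.
μ = 22.6 mas/yr = 0.0226 ″/yr.
v_t = 4.74 × μ × d = 4.74 × 0.0226 × 36.9 = 3.9529 km/s.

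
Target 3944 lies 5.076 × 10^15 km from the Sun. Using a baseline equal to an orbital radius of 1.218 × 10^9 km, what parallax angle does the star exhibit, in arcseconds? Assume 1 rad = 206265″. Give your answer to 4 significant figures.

θ ≈ B/d = (1.218 × 10^9) / (5.076 × 10^15) = 2.3995 × 10^-7 rad.
In arcseconds: 2.3995 × 10^-7 × 206265 = 0.049493″.

0.04949 arcsec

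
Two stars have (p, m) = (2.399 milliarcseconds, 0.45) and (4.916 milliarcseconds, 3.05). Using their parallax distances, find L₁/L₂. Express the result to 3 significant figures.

L₁/L₂ = 46.0

d₁ = 1/p₁ = 1/0.002399″ = 416.84 pc; d₂ = 1/p₂ = 1/0.004916″ = 203.42 pc.
M₁ = m₁ − 5 log₁₀ d₁ + 5 = 0.45 − 13.0998 + 5 = -7.6498.
M₂ = 3.05 − 11.5420 + 5 = -3.4920.
L₁/L₂ = 10^(0.4(M₂ − M₁)) = 10^(0.4 × 4.1578) = 10^1.66312 = 46.038.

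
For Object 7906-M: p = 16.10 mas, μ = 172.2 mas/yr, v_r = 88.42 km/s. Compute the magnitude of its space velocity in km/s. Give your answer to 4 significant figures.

101.9 km/s

d = 1/p = 1/0.01610″ = 62.112 pc.
μ = 172.2 mas/yr = 0.1722 ″/yr.
v_t = 4.740 μ d = 4.740 × 0.1722 × 62.112 = 50.698 km/s.
v = √(v_r² + v_t²) = √(88.42² + 50.698²) = √10388.4 = 101.92 km/s.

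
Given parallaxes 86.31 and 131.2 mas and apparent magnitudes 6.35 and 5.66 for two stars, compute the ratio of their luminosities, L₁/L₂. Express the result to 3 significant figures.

L₁/L₂ = 1.22

d₁ = 1/p₁ = 1/0.08631″ = 11.586 pc; d₂ = 1/p₂ = 1/0.1312″ = 7.622 pc.
M₁ = m₁ − 5 log₁₀ d₁ + 5 = 6.35 − 5.3197 + 5 = 6.0303.
M₂ = 5.66 − 4.4103 + 5 = 6.2497.
L₁/L₂ = 10^(0.4(M₂ − M₁)) = 10^(0.4 × 0.2194) = 10^0.08776 = 1.2239.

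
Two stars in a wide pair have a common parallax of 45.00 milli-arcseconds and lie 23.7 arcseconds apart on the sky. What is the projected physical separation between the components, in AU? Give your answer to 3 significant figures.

527 AU

d = 1/p = 1/0.04500″ = 22.222 pc.
At distance d (pc), an angle of θ arcsec spans θ·d AU: s = 23.7 × 22.222 = 526.66 AU.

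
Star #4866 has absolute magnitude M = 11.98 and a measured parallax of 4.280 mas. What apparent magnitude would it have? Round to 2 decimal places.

m = 18.82

d = 1/p = 1/0.004280″ = 233.64 pc.
m − M = 5 log₁₀ d − 5 = 5 log₁₀(233.64) − 5 = 11.8427 − 5 = 6.8427.
m = M + (m − M) = 11.98 + 6.8427 = 18.82.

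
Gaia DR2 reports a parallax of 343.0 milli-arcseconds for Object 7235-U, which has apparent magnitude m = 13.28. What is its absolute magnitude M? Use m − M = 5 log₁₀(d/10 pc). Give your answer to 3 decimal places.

M = 15.956

d = 1/p = 1/0.3430″ = 2.9155 pc.
m − M = 5 log₁₀(2.9155) − 5 = 2.3236 − 5 = -2.6764.
M = m − (m − M) = 13.28 − (-2.6764) = 15.956.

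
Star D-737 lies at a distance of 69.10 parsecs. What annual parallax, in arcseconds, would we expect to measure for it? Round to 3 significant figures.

0.0145 arcsec

p = 1/d = 1/69.1 = 0.014472 arcsec.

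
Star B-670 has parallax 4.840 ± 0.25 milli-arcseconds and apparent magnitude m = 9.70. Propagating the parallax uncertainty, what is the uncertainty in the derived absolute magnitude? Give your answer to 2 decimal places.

M = m − 5 log₁₀ d + 5 = m + 5 log₁₀ p + 5, so ∂M/∂p = 5/(p ln 10).
σ_M = (5/ln 10) · (σ_p/p) = 2.1715 × 0.25/4.840 = 2.1715 × 0.051653 = 0.11216.

σ_M = 0.11 mag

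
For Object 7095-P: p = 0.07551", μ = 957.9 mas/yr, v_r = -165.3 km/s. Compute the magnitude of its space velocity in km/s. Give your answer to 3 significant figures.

d = 1/p = 1/0.07551″ = 13.243 pc.
μ = 957.9 mas/yr = 0.9579 ″/yr.
v_t = 4.740 μ d = 4.740 × 0.9579 × 13.243 = 60.129 km/s.
v = √(v_r² + v_t²) = √((-165.3)² + 60.129²) = √30939.6 = 175.9 km/s.

176 km/s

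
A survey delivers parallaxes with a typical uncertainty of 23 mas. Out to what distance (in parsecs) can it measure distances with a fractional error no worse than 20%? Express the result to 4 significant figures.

σ_d/d = σ_p/p, so the condition is σ_p/p ≤ 0.20, i.e. p ≥ σ_p/0.20.
p_min = 23/0.20 = 115 mas = 0.115 arcsec.
d_max = 1/p_min = 1/0.115 = 8.6957 pc.

8.696 pc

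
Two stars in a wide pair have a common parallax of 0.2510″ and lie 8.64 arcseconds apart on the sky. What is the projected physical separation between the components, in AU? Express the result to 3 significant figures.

d = 1/p = 1/0.2510″ = 3.9841 pc.
At distance d (pc), an angle of θ arcsec spans θ·d AU: s = 8.64 × 3.9841 = 34.423 AU.

34.4 AU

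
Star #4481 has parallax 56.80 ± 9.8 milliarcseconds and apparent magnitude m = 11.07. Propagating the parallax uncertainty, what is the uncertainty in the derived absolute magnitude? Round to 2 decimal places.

M = m − 5 log₁₀ d + 5 = m + 5 log₁₀ p + 5, so ∂M/∂p = 5/(p ln 10).
σ_M = (5/ln 10) · (σ_p/p) = 2.1715 × 9.8/56.80 = 2.1715 × 0.17254 = 0.37467.

σ_M = 0.37 mag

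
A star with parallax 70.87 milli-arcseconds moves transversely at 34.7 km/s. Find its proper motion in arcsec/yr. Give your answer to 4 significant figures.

0.5188 arcsec/yr

d = 1/p = 1/0.07087″ = 14.11 pc.
μ = v_t / (4.74 d) = 34.7 / (4.74 × 14.11) = 34.7 / 66.881 = 0.51883 ″/yr.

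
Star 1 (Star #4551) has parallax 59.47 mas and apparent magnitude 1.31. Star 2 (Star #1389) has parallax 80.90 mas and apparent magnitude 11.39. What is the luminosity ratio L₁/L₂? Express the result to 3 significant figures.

L₁/L₂ = 19900

d₁ = 1/p₁ = 1/0.05947″ = 16.815 pc; d₂ = 1/p₂ = 1/0.08090″ = 12.361 pc.
M₁ = m₁ − 5 log₁₀ d₁ + 5 = 1.31 − 6.1285 + 5 = 0.1815.
M₂ = 11.39 − 5.4603 + 5 = 10.9297.
L₁/L₂ = 10^(0.4(M₂ − M₁)) = 10^(0.4 × 10.7482) = 10^4.29928 = 19920.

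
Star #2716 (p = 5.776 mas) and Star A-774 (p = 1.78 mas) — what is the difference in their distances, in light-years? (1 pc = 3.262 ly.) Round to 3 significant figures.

d_A = 1/0.005776″ = 173.13 pc; d_B = 1/0.001780″ = 561.8 pc.
|d_B − d_A| = |561.8 − 173.13| = 388.67 pc = 388.67 × 3.262 ly = 1267.8 ly.

1270 ly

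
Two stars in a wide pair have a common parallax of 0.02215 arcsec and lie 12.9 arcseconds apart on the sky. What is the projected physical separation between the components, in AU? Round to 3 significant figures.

582 AU

d = 1/p = 1/0.02215″ = 45.147 pc.
At distance d (pc), an angle of θ arcsec spans θ·d AU: s = 12.9 × 45.147 = 582.4 AU.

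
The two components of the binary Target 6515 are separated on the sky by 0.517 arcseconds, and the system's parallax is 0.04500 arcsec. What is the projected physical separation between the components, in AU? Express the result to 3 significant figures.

11.5 AU

d = 1/p = 1/0.04500″ = 22.222 pc.
At distance d (pc), an angle of θ arcsec spans θ·d AU: s = 0.517 × 22.222 = 11.489 AU.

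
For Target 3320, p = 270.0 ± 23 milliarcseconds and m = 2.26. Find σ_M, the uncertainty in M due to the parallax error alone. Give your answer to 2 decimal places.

M = m − 5 log₁₀ d + 5 = m + 5 log₁₀ p + 5, so ∂M/∂p = 5/(p ln 10).
σ_M = (5/ln 10) · (σ_p/p) = 2.1715 × 23/270.0 = 2.1715 × 0.085185 = 0.18498.

σ_M = 0.18 mag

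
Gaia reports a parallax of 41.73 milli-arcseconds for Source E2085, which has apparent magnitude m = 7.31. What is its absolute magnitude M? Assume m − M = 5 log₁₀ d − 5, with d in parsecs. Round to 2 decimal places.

M = 5.41

d = 1/p = 1/0.04173″ = 23.964 pc.
m − M = 5 log₁₀(23.964) − 5 = 6.8978 − 5 = 1.8978.
M = m − (m − M) = 7.31 − 1.8978 = 5.41.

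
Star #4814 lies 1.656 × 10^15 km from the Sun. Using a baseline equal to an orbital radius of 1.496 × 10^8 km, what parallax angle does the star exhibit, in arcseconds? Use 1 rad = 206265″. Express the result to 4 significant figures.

θ ≈ B/d = (1.496 × 10^8) / (1.656 × 10^15) = 9.0338 × 10^-8 rad.
In arcseconds: 9.0338 × 10^-8 × 206265 = 0.018634″.

0.01863 arcsec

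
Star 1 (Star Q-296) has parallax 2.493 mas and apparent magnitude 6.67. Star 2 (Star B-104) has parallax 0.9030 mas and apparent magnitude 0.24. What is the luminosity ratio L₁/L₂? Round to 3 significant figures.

d₁ = 1/p₁ = 1/0.002493″ = 401.12 pc; d₂ = 1/p₂ = 1/0.0009030″ = 1107.4 pc.
M₁ = m₁ − 5 log₁₀ d₁ + 5 = 6.67 − 13.0164 + 5 = -1.3464.
M₂ = 0.24 − 15.2215 + 5 = -9.9815.
L₁/L₂ = 10^(0.4(M₂ − M₁)) = 10^(0.4 × (-8.6351)) = 10^(-3.45404) = 0.00035153.

L₁/L₂ = 0.000352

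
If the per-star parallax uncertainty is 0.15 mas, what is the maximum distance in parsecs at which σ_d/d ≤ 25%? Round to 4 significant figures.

σ_d/d = σ_p/p, so the condition is σ_p/p ≤ 0.25, i.e. p ≥ σ_p/0.25.
p_min = 0.15/0.25 = 0.6 mas = 0.0006 arcsec.
d_max = 1/p_min = 1/0.0006 = 1666.7 pc.

1667 pc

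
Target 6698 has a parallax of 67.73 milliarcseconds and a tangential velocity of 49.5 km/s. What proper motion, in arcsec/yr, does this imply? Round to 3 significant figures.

d = 1/p = 1/0.06773″ = 14.765 pc.
μ = v_t / (4.74 d) = 49.5 / (4.74 × 14.765) = 49.5 / 69.986 = 0.70728 ″/yr.

0.707 arcsec/yr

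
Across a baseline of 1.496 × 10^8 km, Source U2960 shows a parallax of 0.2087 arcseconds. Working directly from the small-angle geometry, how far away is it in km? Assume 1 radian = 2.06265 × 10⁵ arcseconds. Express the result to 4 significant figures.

1.479 × 10^14 km

θ = 0.2087″ = 0.2087/206265 = 1.0118 × 10^-6 rad.
d = B/θ = (1.496 × 10^8) / (1.0118 × 10^-6) = 1.4786 × 10^14 km.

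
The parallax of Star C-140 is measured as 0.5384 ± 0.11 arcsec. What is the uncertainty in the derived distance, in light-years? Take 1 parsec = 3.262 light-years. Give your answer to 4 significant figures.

1.238 ly

d = 1/p, so σ_d = σ_p / p².
σ_d = 0.110 / (0.5384)² = 0.110 / 0.28987 = 0.37948 pc = 0.37948 × 3.262 ly = 1.2379 ly.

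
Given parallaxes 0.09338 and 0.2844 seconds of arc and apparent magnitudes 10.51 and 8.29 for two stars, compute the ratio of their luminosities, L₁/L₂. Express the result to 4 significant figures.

d₁ = 1/p₁ = 1/0.09338″ = 10.709 pc; d₂ = 1/p₂ = 1/0.2844″ = 3.5162 pc.
M₁ = m₁ − 5 log₁₀ d₁ + 5 = 10.51 − 5.1487 + 5 = 10.3613.
M₂ = 8.29 − 2.7304 + 5 = 10.5596.
L₁/L₂ = 10^(0.4(M₂ − M₁)) = 10^(0.4 × 0.1983) = 10^0.07932 = 1.2004.

L₁/L₂ = 1.200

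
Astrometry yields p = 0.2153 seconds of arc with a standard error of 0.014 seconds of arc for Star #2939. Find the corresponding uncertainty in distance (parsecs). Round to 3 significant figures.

d = 1/p, so σ_d = σ_p / p².
σ_d = 0.0140 / (0.2153)² = 0.0140 / 0.046354 = 0.30202 pc.

0.302 pc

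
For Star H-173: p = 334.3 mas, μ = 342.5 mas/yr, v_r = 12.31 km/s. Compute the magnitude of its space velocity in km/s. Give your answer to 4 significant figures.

d = 1/p = 1/0.3343″ = 2.9913 pc.
μ = 342.5 mas/yr = 0.3425 ″/yr.
v_t = 4.740 μ d = 4.740 × 0.3425 × 2.9913 = 4.8562 km/s.
v = √(v_r² + v_t²) = √(12.31² + 4.8562²) = √175.119 = 13.233 km/s.

13.23 km/s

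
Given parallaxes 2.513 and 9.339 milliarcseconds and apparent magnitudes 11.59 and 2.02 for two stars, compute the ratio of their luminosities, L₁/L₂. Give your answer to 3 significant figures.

L₁/L₂ = 0.00205

d₁ = 1/p₁ = 1/0.002513″ = 397.93 pc; d₂ = 1/p₂ = 1/0.009339″ = 107.08 pc.
M₁ = m₁ − 5 log₁₀ d₁ + 5 = 11.59 − 12.9990 + 5 = 3.5910.
M₂ = 2.02 − 10.1485 + 5 = -3.1285.
L₁/L₂ = 10^(0.4(M₂ − M₁)) = 10^(0.4 × (-6.7195)) = 10^(-2.68780) = 0.0020521.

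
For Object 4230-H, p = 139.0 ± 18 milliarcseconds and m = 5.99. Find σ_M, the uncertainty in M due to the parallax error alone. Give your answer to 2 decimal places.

M = m − 5 log₁₀ d + 5 = m + 5 log₁₀ p + 5, so ∂M/∂p = 5/(p ln 10).
σ_M = (5/ln 10) · (σ_p/p) = 2.1715 × 18/139.0 = 2.1715 × 0.1295 = 0.28121.

σ_M = 0.28 mag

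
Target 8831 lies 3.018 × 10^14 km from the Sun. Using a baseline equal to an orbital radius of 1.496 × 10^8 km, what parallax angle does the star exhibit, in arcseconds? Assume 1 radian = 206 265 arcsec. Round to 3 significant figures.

θ ≈ B/d = (1.496 × 10^8) / (3.018 × 10^14) = 4.9569 × 10^-7 rad.
In arcseconds: 4.9569 × 10^-7 × 206265 = 0.10224″.

0.102 arcsec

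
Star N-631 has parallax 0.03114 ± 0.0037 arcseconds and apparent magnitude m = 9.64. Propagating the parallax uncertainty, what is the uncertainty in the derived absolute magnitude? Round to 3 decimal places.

σ_M = 0.258 mag

M = m − 5 log₁₀ d + 5 = m + 5 log₁₀ p + 5, so ∂M/∂p = 5/(p ln 10).
σ_M = (5/ln 10) · (σ_p/p) = 2.1715 × 0.0037/0.03114 = 2.1715 × 0.11882 = 0.25802.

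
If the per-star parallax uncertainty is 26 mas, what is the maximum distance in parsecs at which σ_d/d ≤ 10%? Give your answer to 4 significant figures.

3.846 pc

σ_d/d = σ_p/p, so the condition is σ_p/p ≤ 0.10, i.e. p ≥ σ_p/0.10.
p_min = 26/0.10 = 260 mas = 0.26 arcsec.
d_max = 1/p_min = 1/0.26 = 3.8462 pc.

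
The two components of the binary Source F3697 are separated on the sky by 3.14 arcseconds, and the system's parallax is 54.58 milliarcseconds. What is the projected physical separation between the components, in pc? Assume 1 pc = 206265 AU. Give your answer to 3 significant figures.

0.000279 pc

d = 1/p = 1/0.05458″ = 18.322 pc.
At distance d (pc), an angle of θ arcsec spans θ·d AU: s = 3.14 × 18.322 = 57.531 AU.
= 57.531 / 206265 = 0.00027892 pc.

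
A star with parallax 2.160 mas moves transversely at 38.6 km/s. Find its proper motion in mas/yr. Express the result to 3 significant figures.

d = 1/p = 1/0.002160″ = 462.96 pc.
μ = v_t / (4.74 d) = 38.6 / (4.74 × 462.96) = 38.6 / 2194.4 = 0.01759 ″/yr = 17.59 mas/yr.

17.6 mas/yr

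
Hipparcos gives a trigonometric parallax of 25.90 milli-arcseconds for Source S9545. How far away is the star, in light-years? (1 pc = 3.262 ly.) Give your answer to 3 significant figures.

p = 25.90 milli-arcseconds = 0.02590 arcsec.
d = 1/p = 1/0.02590 = 38.61 pc.
In light-years: 38.61 × 3.262 = 125.95 ly.

126 light years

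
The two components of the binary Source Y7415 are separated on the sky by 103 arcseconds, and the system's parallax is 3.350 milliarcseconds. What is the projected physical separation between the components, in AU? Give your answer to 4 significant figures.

30750 AU

d = 1/p = 1/0.003350″ = 298.51 pc.
At distance d (pc), an angle of θ arcsec spans θ·d AU: s = 103 × 298.51 = 30747 AU.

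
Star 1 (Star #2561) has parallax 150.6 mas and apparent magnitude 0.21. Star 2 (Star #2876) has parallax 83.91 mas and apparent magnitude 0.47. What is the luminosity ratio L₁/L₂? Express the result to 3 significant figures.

L₁/L₂ = 0.394

d₁ = 1/p₁ = 1/0.1506″ = 6.6401 pc; d₂ = 1/p₂ = 1/0.08391″ = 11.918 pc.
M₁ = m₁ − 5 log₁₀ d₁ + 5 = 0.21 − 4.1109 + 5 = 1.0991.
M₂ = 0.47 − 5.3810 + 5 = 0.0890.
L₁/L₂ = 10^(0.4(M₂ − M₁)) = 10^(0.4 × (-1.0101)) = 10^(-0.40404) = 0.39442.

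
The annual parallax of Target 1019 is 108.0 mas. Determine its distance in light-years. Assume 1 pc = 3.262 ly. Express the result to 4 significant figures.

p = 108.0 mas = 0.1080 arcsec.
d = 1/p = 1/0.1080 = 9.2593 pc.
In light-years: 9.2593 × 3.262 = 30.204 ly.

30.20 light years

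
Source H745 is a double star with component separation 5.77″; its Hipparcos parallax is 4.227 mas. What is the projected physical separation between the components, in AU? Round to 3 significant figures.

d = 1/p = 1/0.004227″ = 236.57 pc.
At distance d (pc), an angle of θ arcsec spans θ·d AU: s = 5.77 × 236.57 = 1365 AU.

1370 AU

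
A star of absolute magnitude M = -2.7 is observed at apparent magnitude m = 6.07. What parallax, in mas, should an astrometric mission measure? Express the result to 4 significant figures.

1.762 mas

m − M = 6.07 − (-2.7) = 8.77.
d = 10^((m−M)/5 + 1) = 10^2.754 = 567.54 pc.
p = 1/d = 1/567.54 = 0.001762 arcsec = 1.762 mas.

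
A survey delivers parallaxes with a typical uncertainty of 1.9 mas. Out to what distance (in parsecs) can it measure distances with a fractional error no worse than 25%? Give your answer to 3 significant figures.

132 pc

σ_d/d = σ_p/p, so the condition is σ_p/p ≤ 0.25, i.e. p ≥ σ_p/0.25.
p_min = 1.9/0.25 = 7.6 mas = 0.0076 arcsec.
d_max = 1/p_min = 1/0.0076 = 131.58 pc.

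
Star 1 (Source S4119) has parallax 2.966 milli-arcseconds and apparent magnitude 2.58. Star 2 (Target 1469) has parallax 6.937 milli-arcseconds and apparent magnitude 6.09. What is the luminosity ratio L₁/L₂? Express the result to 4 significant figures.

L₁/L₂ = 138.7

d₁ = 1/p₁ = 1/0.002966″ = 337.15 pc; d₂ = 1/p₂ = 1/0.006937″ = 144.15 pc.
M₁ = m₁ − 5 log₁₀ d₁ + 5 = 2.58 − 12.6391 + 5 = -5.0591.
M₂ = 6.09 − 10.7941 + 5 = 0.2959.
L₁/L₂ = 10^(0.4(M₂ − M₁)) = 10^(0.4 × 5.3550) = 10^2.14200 = 138.68.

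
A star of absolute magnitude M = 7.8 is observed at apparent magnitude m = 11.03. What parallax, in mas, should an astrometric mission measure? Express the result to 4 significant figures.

22.59 mas

m − M = 11.03 − 7.8 = 3.23.
d = 10^((m−M)/5 + 1) = 10^1.646 = 44.259 pc.
p = 1/d = 1/44.259 = 0.022594 arcsec = 22.594 mas.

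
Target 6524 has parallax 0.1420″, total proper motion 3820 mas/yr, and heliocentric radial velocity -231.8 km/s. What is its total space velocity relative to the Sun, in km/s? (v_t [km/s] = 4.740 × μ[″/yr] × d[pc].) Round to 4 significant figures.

d = 1/p = 1/0.1420″ = 7.0423 pc.
μ = 3820 mas/yr = 3.820 ″/yr.
v_t = 4.740 μ d = 4.740 × 3.820 × 7.0423 = 127.51 km/s.
v = √(v_r² + v_t²) = √((-231.8)² + 127.51²) = √69990 = 264.56 km/s.

264.6 km/s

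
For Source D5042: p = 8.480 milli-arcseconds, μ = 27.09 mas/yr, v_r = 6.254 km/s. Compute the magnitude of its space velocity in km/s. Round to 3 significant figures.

16.4 km/s

d = 1/p = 1/0.008480″ = 117.92 pc.
μ = 27.09 mas/yr = 0.02709 ″/yr.
v_t = 4.740 μ d = 4.740 × 0.02709 × 117.92 = 15.142 km/s.
v = √(v_r² + v_t²) = √(6.254² + 15.142²) = √268.393 = 16.383 km/s.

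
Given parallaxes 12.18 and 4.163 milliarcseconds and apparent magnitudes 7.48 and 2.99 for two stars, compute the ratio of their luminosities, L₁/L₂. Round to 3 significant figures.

L₁/L₂ = 0.00187

d₁ = 1/p₁ = 1/0.01218″ = 82.102 pc; d₂ = 1/p₂ = 1/0.004163″ = 240.21 pc.
M₁ = m₁ − 5 log₁₀ d₁ + 5 = 7.48 − 9.5718 + 5 = 2.9082.
M₂ = 2.99 − 11.9030 + 5 = -3.9130.
L₁/L₂ = 10^(0.4(M₂ − M₁)) = 10^(0.4 × (-6.8212)) = 10^(-2.72848) = 0.0018686.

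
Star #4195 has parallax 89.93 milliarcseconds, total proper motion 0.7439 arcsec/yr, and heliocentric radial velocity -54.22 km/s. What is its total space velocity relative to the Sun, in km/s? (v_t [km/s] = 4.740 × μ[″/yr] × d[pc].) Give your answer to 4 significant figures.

d = 1/p = 1/0.08993″ = 11.12 pc.
v_t = 4.740 μ d = 4.740 × 0.7439 × 11.12 = 39.21 km/s.
v = √(v_r² + v_t²) = √((-54.22)² + 39.21²) = √4477.23 = 66.912 km/s.

66.91 km/s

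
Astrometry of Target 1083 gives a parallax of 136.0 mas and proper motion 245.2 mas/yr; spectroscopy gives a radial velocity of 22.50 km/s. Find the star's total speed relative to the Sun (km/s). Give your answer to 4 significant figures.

d = 1/p = 1/0.1360″ = 7.3529 pc.
μ = 245.2 mas/yr = 0.2452 ″/yr.
v_t = 4.740 μ d = 4.740 × 0.2452 × 7.3529 = 8.5459 km/s.
v = √(v_r² + v_t²) = √(22.50² + 8.5459²) = √579.282 = 24.068 km/s.

24.07 km/s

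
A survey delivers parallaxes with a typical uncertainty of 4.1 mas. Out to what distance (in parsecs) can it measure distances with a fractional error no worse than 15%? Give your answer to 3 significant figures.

σ_d/d = σ_p/p, so the condition is σ_p/p ≤ 0.15, i.e. p ≥ σ_p/0.15.
p_min = 4.1/0.15 = 27.333 mas = 0.027333 arcsec.
d_max = 1/p_min = 1/0.027333 = 36.586 pc.

36.6 pc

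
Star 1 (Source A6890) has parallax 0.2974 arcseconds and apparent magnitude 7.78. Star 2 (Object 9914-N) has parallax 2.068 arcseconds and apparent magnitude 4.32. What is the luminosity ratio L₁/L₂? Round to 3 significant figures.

L₁/L₂ = 2.00

d₁ = 1/p₁ = 1/0.2974″ = 3.3625 pc; d₂ = 1/p₂ = 1/2.068″ = 0.48356 pc.
M₁ = m₁ − 5 log₁₀ d₁ + 5 = 7.78 − 2.6333 + 5 = 10.1467.
M₂ = 4.32 − (-1.5777) + 5 = 10.8977.
L₁/L₂ = 10^(0.4(M₂ − M₁)) = 10^(0.4 × 0.7510) = 10^0.30040 = 1.9971.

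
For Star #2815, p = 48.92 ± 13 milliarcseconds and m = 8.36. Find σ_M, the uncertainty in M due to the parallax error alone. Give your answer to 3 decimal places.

M = m − 5 log₁₀ d + 5 = m + 5 log₁₀ p + 5, so ∂M/∂p = 5/(p ln 10).
σ_M = (5/ln 10) · (σ_p/p) = 2.1715 × 13/48.92 = 2.1715 × 0.26574 = 0.57705.

σ_M = 0.577 mag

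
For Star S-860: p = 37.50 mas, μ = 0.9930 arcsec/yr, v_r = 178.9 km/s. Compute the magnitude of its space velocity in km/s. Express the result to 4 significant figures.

218.5 km/s

d = 1/p = 1/0.03750″ = 26.667 pc.
v_t = 4.740 μ d = 4.740 × 0.9930 × 26.667 = 125.52 km/s.
v = √(v_r² + v_t²) = √(178.9² + 125.52²) = √47760.5 = 218.54 km/s.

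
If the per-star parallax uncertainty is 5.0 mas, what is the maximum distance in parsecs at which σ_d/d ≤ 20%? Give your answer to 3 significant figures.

σ_d/d = σ_p/p, so the condition is σ_p/p ≤ 0.20, i.e. p ≥ σ_p/0.20.
p_min = 5.0/0.20 = 25 mas = 0.025 arcsec.
d_max = 1/p_min = 1/0.025 = 40 pc.

40.0 pc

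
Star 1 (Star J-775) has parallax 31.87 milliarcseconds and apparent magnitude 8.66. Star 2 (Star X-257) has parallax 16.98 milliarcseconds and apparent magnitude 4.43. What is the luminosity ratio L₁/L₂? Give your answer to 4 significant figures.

d₁ = 1/p₁ = 1/0.03187″ = 31.377 pc; d₂ = 1/p₂ = 1/0.01698″ = 58.893 pc.
M₁ = m₁ − 5 log₁₀ d₁ + 5 = 8.66 − 7.4831 + 5 = 6.1769.
M₂ = 4.43 − 8.8503 + 5 = 0.5797.
L₁/L₂ = 10^(0.4(M₂ − M₁)) = 10^(0.4 × (-5.5972)) = 10^(-2.23888) = 0.0057693.

L₁/L₂ = 0.005769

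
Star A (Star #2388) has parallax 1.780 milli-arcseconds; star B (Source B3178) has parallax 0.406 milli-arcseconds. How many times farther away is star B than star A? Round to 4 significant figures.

4.384

Since d = 1/p, d_B/d_A = p_A/p_B.
= 1.780 / 0.406 = 4.3842.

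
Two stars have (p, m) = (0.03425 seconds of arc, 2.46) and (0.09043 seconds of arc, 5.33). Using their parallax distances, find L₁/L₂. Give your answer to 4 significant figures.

d₁ = 1/p₁ = 1/0.03425″ = 29.197 pc; d₂ = 1/p₂ = 1/0.09043″ = 11.058 pc.
M₁ = m₁ − 5 log₁₀ d₁ + 5 = 2.46 − 7.3267 + 5 = 0.1333.
M₂ = 5.33 − 5.2184 + 5 = 5.1116.
L₁/L₂ = 10^(0.4(M₂ − M₁)) = 10^(0.4 × 4.9783) = 10^1.99132 = 98.021.

L₁/L₂ = 98.02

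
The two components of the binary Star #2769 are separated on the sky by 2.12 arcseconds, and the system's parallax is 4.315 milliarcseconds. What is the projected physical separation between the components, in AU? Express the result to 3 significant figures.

491 AU

d = 1/p = 1/0.004315″ = 231.75 pc.
At distance d (pc), an angle of θ arcsec spans θ·d AU: s = 2.12 × 231.75 = 491.31 AU.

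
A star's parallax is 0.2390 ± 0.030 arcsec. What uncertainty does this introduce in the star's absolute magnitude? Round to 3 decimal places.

M = m − 5 log₁₀ d + 5 = m + 5 log₁₀ p + 5, so ∂M/∂p = 5/(p ln 10).
σ_M = (5/ln 10) · (σ_p/p) = 2.1715 × 0.030/0.2390 = 2.1715 × 0.12552 = 0.27257.

σ_M = 0.273 mag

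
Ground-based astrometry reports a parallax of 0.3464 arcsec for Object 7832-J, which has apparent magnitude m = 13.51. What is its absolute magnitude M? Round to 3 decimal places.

M = 16.208

d = 1/p = 1/0.3464″ = 2.8868 pc.
m − M = 5 log₁₀(2.8868) − 5 = 2.3021 − 5 = -2.6979.
M = m − (m − M) = 13.51 − (-2.6979) = 16.208.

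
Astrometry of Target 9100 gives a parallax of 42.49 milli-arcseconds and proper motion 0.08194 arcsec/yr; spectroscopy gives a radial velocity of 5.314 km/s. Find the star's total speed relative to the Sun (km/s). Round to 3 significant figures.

10.6 km/s

d = 1/p = 1/0.04249″ = 23.535 pc.
v_t = 4.740 μ d = 4.740 × 0.08194 × 23.535 = 9.1409 km/s.
v = √(v_r² + v_t²) = √(5.314² + 9.1409²) = √111.795 = 10.573 km/s.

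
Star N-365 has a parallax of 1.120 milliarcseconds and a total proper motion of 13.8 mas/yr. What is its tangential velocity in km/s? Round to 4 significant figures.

58.40 km/s

d = 1/p = 1/0.001120″ = 892.86 pc.
μ = 13.8 mas/yr = 0.0138 ″/yr.
v_t = 4.74 × μ × d = 4.74 × 0.0138 × 892.86 = 58.404 km/s.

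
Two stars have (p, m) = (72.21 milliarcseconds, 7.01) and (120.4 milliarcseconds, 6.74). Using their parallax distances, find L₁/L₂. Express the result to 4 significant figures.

d₁ = 1/p₁ = 1/0.07221″ = 13.848 pc; d₂ = 1/p₂ = 1/0.1204″ = 8.3056 pc.
M₁ = m₁ − 5 log₁₀ d₁ + 5 = 7.01 − 5.7069 + 5 = 6.3031.
M₂ = 6.74 − 4.5969 + 5 = 7.1431.
L₁/L₂ = 10^(0.4(M₂ − M₁)) = 10^(0.4 × 0.8400) = 10^0.33600 = 2.1677.

L₁/L₂ = 2.168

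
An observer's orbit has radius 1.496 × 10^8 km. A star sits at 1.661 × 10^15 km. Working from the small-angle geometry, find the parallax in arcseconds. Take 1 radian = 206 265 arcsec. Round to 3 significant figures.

0.0186 arcsec

θ ≈ B/d = (1.496 × 10^8) / (1.661 × 10^15) = 9.0066 × 10^-8 rad.
In arcseconds: 9.0066 × 10^-8 × 206265 = 0.018577″.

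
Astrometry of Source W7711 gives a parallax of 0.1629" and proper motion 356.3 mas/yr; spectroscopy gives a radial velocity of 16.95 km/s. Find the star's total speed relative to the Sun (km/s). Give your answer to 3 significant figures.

19.9 km/s

d = 1/p = 1/0.1629″ = 6.1387 pc.
μ = 356.3 mas/yr = 0.3563 ″/yr.
v_t = 4.740 μ d = 4.740 × 0.3563 × 6.1387 = 10.367 km/s.
v = √(v_r² + v_t²) = √(16.95² + 10.367²) = √394.777 = 19.869 km/s.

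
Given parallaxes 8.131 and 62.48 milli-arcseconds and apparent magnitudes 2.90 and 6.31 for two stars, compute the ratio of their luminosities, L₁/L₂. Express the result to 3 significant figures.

L₁/L₂ = 1370

d₁ = 1/p₁ = 1/0.008131″ = 122.99 pc; d₂ = 1/p₂ = 1/0.06248″ = 16.005 pc.
M₁ = m₁ − 5 log₁₀ d₁ + 5 = 2.90 − 10.4493 + 5 = -2.5493.
M₂ = 6.31 − 6.0213 + 5 = 5.2887.
L₁/L₂ = 10^(0.4(M₂ − M₁)) = 10^(0.4 × 7.8380) = 10^3.13520 = 1365.2.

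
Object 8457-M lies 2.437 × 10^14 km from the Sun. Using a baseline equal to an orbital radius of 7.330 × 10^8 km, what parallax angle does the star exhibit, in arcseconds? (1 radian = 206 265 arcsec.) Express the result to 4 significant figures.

0.6204 arcsec

θ ≈ B/d = (7.330 × 10^8) / (2.437 × 10^14) = 3.0078 × 10^-6 rad.
In arcseconds: 3.0078 × 10^-6 × 206265 = 0.6204″.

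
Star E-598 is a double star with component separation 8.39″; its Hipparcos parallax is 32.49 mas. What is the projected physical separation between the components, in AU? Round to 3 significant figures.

258 AU

d = 1/p = 1/0.03249″ = 30.779 pc.
At distance d (pc), an angle of θ arcsec spans θ·d AU: s = 8.39 × 30.779 = 258.24 AU.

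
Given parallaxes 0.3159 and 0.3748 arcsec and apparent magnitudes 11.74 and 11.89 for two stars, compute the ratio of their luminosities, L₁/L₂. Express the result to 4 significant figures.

L₁/L₂ = 1.616

d₁ = 1/p₁ = 1/0.3159″ = 3.1656 pc; d₂ = 1/p₂ = 1/0.3748″ = 2.6681 pc.
M₁ = m₁ − 5 log₁₀ d₁ + 5 = 11.74 − 2.5023 + 5 = 14.2377.
M₂ = 11.89 − 2.1310 + 5 = 14.7590.
L₁/L₂ = 10^(0.4(M₂ − M₁)) = 10^(0.4 × 0.5213) = 10^0.20852 = 1.6163.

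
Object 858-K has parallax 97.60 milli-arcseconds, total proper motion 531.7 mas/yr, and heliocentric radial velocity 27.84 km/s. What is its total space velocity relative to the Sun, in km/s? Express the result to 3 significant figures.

38.0 km/s

d = 1/p = 1/0.09760″ = 10.246 pc.
μ = 531.7 mas/yr = 0.5317 ″/yr.
v_t = 4.740 μ d = 4.740 × 0.5317 × 10.246 = 25.823 km/s.
v = √(v_r² + v_t²) = √(27.84² + 25.823²) = √1441.89 = 37.972 km/s.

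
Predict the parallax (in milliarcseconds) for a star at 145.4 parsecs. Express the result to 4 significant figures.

6.878 mas

p = 1/d = 1/145.4 = 0.0068776 arcsec.
= 0.0068776 × 1000 = 6.8776 mas.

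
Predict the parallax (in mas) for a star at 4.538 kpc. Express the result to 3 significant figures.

0.220 mas

d = 4.538 kpc = 4538 pc.
p = 1/d = 1/4538 = 0.00022036 arcsec.
= 0.00022036 × 1000 = 0.22036 mas.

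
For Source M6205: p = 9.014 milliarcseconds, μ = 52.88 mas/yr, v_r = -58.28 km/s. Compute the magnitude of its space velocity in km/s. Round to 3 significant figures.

64.6 km/s

d = 1/p = 1/0.009014″ = 110.94 pc.
μ = 52.88 mas/yr = 0.05288 ″/yr.
v_t = 4.740 μ d = 4.740 × 0.05288 × 110.94 = 27.807 km/s.
v = √(v_r² + v_t²) = √((-58.28)² + 27.807²) = √4169.79 = 64.574 km/s.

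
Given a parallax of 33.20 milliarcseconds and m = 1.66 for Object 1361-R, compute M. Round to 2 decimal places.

d = 1/p = 1/0.03320″ = 30.12 pc.
m − M = 5 log₁₀(30.12) − 5 = 7.3943 − 5 = 2.3943.
M = m − (m − M) = 1.66 − 2.3943 = -0.73.

M = -0.73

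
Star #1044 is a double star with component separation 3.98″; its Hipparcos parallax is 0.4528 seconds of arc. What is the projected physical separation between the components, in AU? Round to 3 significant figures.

8.79 AU

d = 1/p = 1/0.4528″ = 2.2085 pc.
At distance d (pc), an angle of θ arcsec spans θ·d AU: s = 3.98 × 2.2085 = 8.7898 AU.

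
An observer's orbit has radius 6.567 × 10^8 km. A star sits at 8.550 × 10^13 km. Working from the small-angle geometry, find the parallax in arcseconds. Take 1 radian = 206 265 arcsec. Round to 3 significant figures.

1.58 arcsec

θ ≈ B/d = (6.567 × 10^8) / (8.550 × 10^13) = 7.6807 × 10^-6 rad.
In arcseconds: 7.6807 × 10^-6 × 206265 = 1.5843″.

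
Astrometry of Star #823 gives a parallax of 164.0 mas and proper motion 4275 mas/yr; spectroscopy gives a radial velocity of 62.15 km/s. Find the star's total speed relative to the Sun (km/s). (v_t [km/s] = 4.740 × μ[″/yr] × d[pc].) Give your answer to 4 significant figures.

138.3 km/s

d = 1/p = 1/0.1640″ = 6.0976 pc.
μ = 4275 mas/yr = 4.275 ″/yr.
v_t = 4.740 μ d = 4.740 × 4.275 × 6.0976 = 123.56 km/s.
v = √(v_r² + v_t²) = √(62.15² + 123.56²) = √19129.7 = 138.31 km/s.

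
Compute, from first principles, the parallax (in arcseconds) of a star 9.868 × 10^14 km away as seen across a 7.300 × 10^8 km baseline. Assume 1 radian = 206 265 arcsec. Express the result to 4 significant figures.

0.1526 arcsec

θ ≈ B/d = (7.300 × 10^8) / (9.868 × 10^14) = 7.3976 × 10^-7 rad.
In arcseconds: 7.3976 × 10^-7 × 206265 = 0.15259″.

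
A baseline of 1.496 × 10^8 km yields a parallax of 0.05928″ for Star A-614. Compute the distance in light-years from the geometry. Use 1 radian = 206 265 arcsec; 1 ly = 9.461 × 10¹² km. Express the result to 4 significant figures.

55.02 ly

θ = 0.05928″ = 0.05928/206265 = 2.8740 × 10^-7 rad.
d = B/θ = (1.496 × 10^8) / (2.8740 × 10^-7) = 5.2053 × 10^14 km = (5.2053 × 10^14) / (9.461 × 10^12) ly = 55.018 ly.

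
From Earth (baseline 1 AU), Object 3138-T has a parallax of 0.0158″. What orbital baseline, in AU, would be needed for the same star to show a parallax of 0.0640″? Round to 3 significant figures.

4.05 AU

Parallax scales linearly with baseline: p ∝ B, so B = p_target / p_Earth × 1 AU.
B = 0.0640 / 0.0158 = 4.0506 AU.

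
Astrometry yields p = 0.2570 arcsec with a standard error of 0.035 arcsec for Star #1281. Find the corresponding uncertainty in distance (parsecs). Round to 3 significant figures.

d = 1/p, so σ_d = σ_p / p².
σ_d = 0.0350 / (0.2570)² = 0.0350 / 0.066049 = 0.52991 pc.

0.530 pc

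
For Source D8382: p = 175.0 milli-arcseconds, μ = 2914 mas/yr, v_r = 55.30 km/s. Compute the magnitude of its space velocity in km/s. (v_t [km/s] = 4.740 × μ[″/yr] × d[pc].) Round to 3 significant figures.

d = 1/p = 1/0.1750″ = 5.7143 pc.
μ = 2914 mas/yr = 2.914 ″/yr.
v_t = 4.740 μ d = 4.740 × 2.914 × 5.7143 = 78.928 km/s.
v = √(v_r² + v_t²) = √(55.30² + 78.928²) = √9287.72 = 96.373 km/s.

96.4 km/s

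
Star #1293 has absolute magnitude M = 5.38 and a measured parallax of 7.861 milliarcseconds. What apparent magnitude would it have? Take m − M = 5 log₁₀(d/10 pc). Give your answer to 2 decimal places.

m = 10.90

d = 1/p = 1/0.007861″ = 127.21 pc.
m − M = 5 log₁₀ d − 5 = 5 log₁₀(127.21) − 5 = 10.5226 − 5 = 5.5226.
m = M + (m − M) = 5.38 + 5.5226 = 10.90.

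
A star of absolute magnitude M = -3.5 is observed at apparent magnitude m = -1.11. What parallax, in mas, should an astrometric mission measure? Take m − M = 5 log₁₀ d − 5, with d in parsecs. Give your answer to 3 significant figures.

33.3 mas

m − M = -1.11 − (-3.5) = 2.39.
d = 10^((m−M)/5 + 1) = 10^1.478 = 30.061 pc.
p = 1/d = 1/30.061 = 0.033266 arcsec = 33.266 mas.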